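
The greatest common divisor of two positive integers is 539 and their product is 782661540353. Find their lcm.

1452062227

Since gcd(a,b)·lcm(a,b) = ab, lcm = 782661540353/539 = 1452062227.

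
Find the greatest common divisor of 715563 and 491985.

9

715563 = 3² · 43³
491985 = 3² · 5 · 13 · 29²
Common: 3² = 9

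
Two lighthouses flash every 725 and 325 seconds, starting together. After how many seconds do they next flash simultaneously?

9425

725 = 5² · 29; 325 = 5² · 13
max exponents: 5² · 13 · 29 = 9425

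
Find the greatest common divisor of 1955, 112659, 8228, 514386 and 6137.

1955 = 5 · 17 · 23; 112659 = 3 · 17 · 47²; 8228 = 2² · 11² · 17; 514386 = 2 · 3² · 17 · 41²; 6137 = 17 · 19²
gcd takes min exponent of each prime: 17 = 17

17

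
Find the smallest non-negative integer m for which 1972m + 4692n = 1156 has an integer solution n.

Reduce mod 4692: 1972m ≡ 1156 (mod 4692). With g = gcd(1972, 4692) = 68 dividing 1156, divide through: 29m ≡ 17 (mod 69).
Since gcd(29, 69) = 1, m ≡ 17·(29)⁻¹ ≡ 22 (mod 69). Smallest non-negative: 22.

22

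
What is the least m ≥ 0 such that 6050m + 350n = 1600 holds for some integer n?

2

Reduce mod 350: 6050m ≡ 1600 (mod 350). With g = gcd(6050, 350) = 50 dividing 1600, divide through: 121m ≡ 32 (mod 7).
Since gcd(121, 7) = 1, m ≡ 32·(121)⁻¹ ≡ 2 (mod 7). Smallest non-negative: 2.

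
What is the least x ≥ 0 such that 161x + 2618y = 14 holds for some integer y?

244

Reduce mod 2618: 161x ≡ 14 (mod 2618). With g = gcd(161, 2618) = 7 dividing 14, divide through: 23x ≡ 2 (mod 374).
Since gcd(23, 374) = 1, x ≡ 2·(23)⁻¹ ≡ 244 (mod 374). Smallest non-negative: 244.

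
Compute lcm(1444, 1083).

gcd first: 1444 = 1·1083 + 361; 1083 = 3·361 + 0 → gcd = 361
lcm = 1444·1083/gcd = 1563852/361 = 4332

4332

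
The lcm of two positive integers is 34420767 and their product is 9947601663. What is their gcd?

gcd·lcm = product, so gcd = 9947601663/34420767 = 289.

289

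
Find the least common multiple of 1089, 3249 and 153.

1089 = 3² · 11²; 3249 = 3² · 19²; 153 = 3² · 17
lcm takes max exponent of each prime: 3² · 11² · 17 · 19² = 6683193

6683193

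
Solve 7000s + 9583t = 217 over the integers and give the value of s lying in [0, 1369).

Euclid: 9583 = 1·7000 + 2583; 7000 = 2·2583 + 1834; 2583 = 1·1834 + 749; 1834 = 2·749 + 336; 749 = 2·336 + 77; 336 = 4·77 + 28; 77 = 2·28 + 21; 28 = 1·21 + 7; 21 = 3·7 + 0 → gcd = 7; 217 = 7·31.
Back-substitution yields 7000·(371) + 9583·(-271) = 7, so one solution is s = 371·31 = 11501, t = -271·31 = -8401.
Solutions in s differ by 9583/7 = 1369; the one in [0, 1369) is 11501 mod 1369 = 549.

549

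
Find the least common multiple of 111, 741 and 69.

111 = 3 · 37; 741 = 3 · 13 · 19; 69 = 3 · 23
lcm takes max exponent of each prime: 3 · 13 · 19 · 23 · 37 = 630591

630591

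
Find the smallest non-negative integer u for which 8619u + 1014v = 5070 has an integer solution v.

0

Euclid: 8619 = 8·1014 + 507; 1014 = 2·507 + 0 → gcd = 507; 5070 = 507·10.
Back-substitution yields 8619·(1) + 1014·(-8) = 507, so one solution is u = 1·10 = 10, v = -8·10 = -80.
Solutions in u differ by 1014/507 = 2; the one in [0, 2) is 10 mod 2 = 0.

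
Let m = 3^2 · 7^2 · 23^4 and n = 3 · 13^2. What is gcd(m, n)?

min exponent per shared prime: 3 = 3

3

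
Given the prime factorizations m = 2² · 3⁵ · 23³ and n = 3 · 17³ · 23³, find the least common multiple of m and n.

58102729812

max exponent per prime: 2² · 3⁵ · 17³ · 23³ = 58102729812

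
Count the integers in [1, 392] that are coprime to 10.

10 = 2·5. Inclusion–exclusion on these primes:
392 − ⌊392/2⌋ − ⌊392/5⌋ + ⌊392/10⌋ = 157

157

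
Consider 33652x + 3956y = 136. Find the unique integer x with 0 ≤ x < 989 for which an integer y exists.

766

gcd(33652, 3956) = 4 (Euclid: 33652 = 8·3956 + 2004; 3956 = 1·2004 + 1952; 2004 = 1·1952 + 52; 1952 = 37·52 + 28; 52 = 1·28 + 24; 28 = 1·24 + 4; 24 = 6·4 + 0), and 4 | 136.
Extended Euclid: 33652·(-152) + 3956·(1293) = 4. Scale by 34: x₀ = -5168.
General solution x = x₀ + 989t; reducing mod 989 gives x = 766 (and y = -6516).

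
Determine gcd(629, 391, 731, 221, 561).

17

gcd(629, 391): 629 = 1·391 + 238; 391 = 1·238 + 153; 238 = 1·153 + 85; 153 = 1·85 + 68; 85 = 1·68 + 17; 68 = 4·17 + 0 → 17
gcd(17, 731): 731 = 43·17 + 0 → 17
gcd(17, 221): 221 = 13·17 + 0 → 17
gcd(17, 561): 561 = 33·17 + 0 → 17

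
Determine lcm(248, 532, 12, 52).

248 = 2³ · 31; 532 = 2² · 7 · 19; 12 = 2² · 3; 52 = 2² · 13
lcm takes max exponent of each prime: 2³ · 3 · 7 · 13 · 19 · 31 = 1286376

1286376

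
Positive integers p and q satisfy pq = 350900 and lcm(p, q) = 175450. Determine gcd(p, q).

2

From gcd × lcm = pq: gcd = 350900 / 175450 = 2.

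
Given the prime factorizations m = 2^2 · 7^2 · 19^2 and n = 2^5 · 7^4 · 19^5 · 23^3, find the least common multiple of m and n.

max exponent per prime: 2^5 · 7^4 · 19^5 · 23^3 = 2314694348023456

2314694348023456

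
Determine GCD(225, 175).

Euclid: 225 = 1·175 + 50; 175 = 3·50 + 25; 50 = 2·25 + 0. Last nonzero remainder: 25.

25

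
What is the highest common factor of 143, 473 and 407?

gcd(143, 473): 473 = 3·143 + 44; 143 = 3·44 + 11; 44 = 4·11 + 0 → 11
gcd(11, 407): 407 = 37·11 + 0 → 11

11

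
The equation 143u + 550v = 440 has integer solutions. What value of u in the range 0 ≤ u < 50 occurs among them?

30

gcd(143, 550) = 11 (Euclid: 550 = 3·143 + 121; 143 = 1·121 + 22; 121 = 5·22 + 11; 22 = 2·11 + 0), and 11 | 440.
Extended Euclid: 143·(-23) + 550·(6) = 11. Scale by 40: u₀ = -920.
General solution u = u₀ + 50t; reducing mod 50 gives u = 30 (and v = -7).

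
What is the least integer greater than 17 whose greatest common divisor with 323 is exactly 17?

34

323 = 17·19. Any t with gcd(t, 323) = 17 is a multiple of 17, say 17s, with s coprime to 19.
Need s > 17/17, so s ≥ 2. First s ≥ 2 with gcd(s, 19) = 1 is s = 2. Thus t = 17·2 = 34.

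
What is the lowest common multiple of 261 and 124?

32364

261 = 3² · 29; 124 = 2² · 31
max exponents: 2² · 3² · 29 · 31 = 32364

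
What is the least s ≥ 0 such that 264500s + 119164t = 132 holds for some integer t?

21732

gcd(264500, 119164) = 4 (Euclid: 264500 = 2·119164 + 26172; 119164 = 4·26172 + 14476; 26172 = 1·14476 + 11696; 14476 = 1·11696 + 2780; 11696 = 4·2780 + 576; 2780 = 4·576 + 476; 576 = 1·476 + 100; 476 = 4·100 + 76; 100 = 1·76 + 24; 76 = 3·24 + 4; 24 = 6·4 + 0), and 4 | 132.
Extended Euclid: 264500·(-4758) + 119164·(10561) = 4. Scale by 33: s₀ = -157014.
General solution s = s₀ + 29791k; reducing mod 29791 gives s = 21732 (and t = -48237).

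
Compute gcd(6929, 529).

1

Euclid: 6929 = 13·529 + 52; 529 = 10·52 + 9; 52 = 5·9 + 7; 9 = 1·7 + 2; 7 = 3·2 + 1; 2 = 2·1 + 0. Last nonzero remainder: 1.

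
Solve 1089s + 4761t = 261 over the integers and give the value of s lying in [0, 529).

gcd(1089, 4761) = 9 (Euclid: 4761 = 4·1089 + 405; 1089 = 2·405 + 279; 405 = 1·279 + 126; 279 = 2·126 + 27; 126 = 4·27 + 18; 27 = 1·18 + 9; 18 = 2·9 + 0), and 9 | 261.
Extended Euclid: 1089·(188) + 4761·(-43) = 9. Scale by 29: s₀ = 5452.
General solution s = s₀ + 529k; reducing mod 529 gives s = 162 (and t = -37).

162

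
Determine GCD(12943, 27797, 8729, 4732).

12943 = 7 · 43²; 27797 = 7 · 11 · 19²; 8729 = 7 · 29 · 43; 4732 = 2² · 7 · 13²
gcd takes min exponent of each prime: 7 = 7

7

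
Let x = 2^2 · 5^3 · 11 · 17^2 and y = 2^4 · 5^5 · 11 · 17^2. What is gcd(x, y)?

1589500

min exponent per shared prime: 2^2 · 5^3 · 11 · 17^2 = 1589500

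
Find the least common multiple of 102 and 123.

4182

gcd first: 123 = 1·102 + 21; 102 = 4·21 + 18; 21 = 1·18 + 3; 18 = 6·3 + 0 → gcd = 3
lcm = 102·123/gcd = 12546/3 = 4182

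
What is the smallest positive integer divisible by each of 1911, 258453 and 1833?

12664197

1911 = 3 · 7² · 13; 258453 = 3² · 13 · 47²; 1833 = 3 · 13 · 47
lcm takes max exponent of each prime: 3² · 7² · 13 · 47² = 12664197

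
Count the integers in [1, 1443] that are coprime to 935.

988

935 = 5·11·17. Inclusion–exclusion on these primes:
1443 − ⌊1443/5⌋ − ⌊1443/11⌋ − ⌊1443/17⌋ + ⌊1443/55⌋ + ⌊1443/85⌋ + ⌊1443/187⌋ − ⌊1443/935⌋ = 988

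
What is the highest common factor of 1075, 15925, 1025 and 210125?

gcd(1075, 15925): 15925 = 14·1075 + 875; 1075 = 1·875 + 200; 875 = 4·200 + 75; 200 = 2·75 + 50; 75 = 1·50 + 25; 50 = 2·25 + 0 → 25
gcd(25, 1025): 1025 = 41·25 + 0 → 25
gcd(25, 210125): 210125 = 8405·25 + 0 → 25

25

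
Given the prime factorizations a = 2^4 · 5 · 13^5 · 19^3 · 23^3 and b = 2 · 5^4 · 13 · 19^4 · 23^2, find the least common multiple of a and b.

max exponent per prime: 2^4 · 5^4 · 13^5 · 19^4 · 23^3 = 5887279755698510000

5887279755698510000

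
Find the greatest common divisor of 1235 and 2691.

1235 = 5 · 13 · 19
2691 = 3² · 13 · 23
Common: 13 = 13

13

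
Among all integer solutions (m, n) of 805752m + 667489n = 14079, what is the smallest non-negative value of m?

Reduce mod 667489: 805752m ≡ 14079 (mod 667489). With g = gcd(805752, 667489) = 361 dividing 14079, divide through: 2232m ≡ 39 (mod 1849).
Since gcd(2232, 1849) = 1, m ≡ 39·(2232)⁻¹ ≡ 87 (mod 1849). Smallest non-negative: 87.

87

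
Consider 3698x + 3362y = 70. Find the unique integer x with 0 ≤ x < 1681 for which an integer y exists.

gcd(3698, 3362) = 2 (Euclid: 3698 = 1·3362 + 336; 3362 = 10·336 + 2; 336 = 168·2 + 0), and 2 | 70.
Extended Euclid: 3698·(-10) + 3362·(11) = 2. Scale by 35: x₀ = -350.
General solution x = x₀ + 1681t; reducing mod 1681 gives x = 1331 (and y = -1464).

1331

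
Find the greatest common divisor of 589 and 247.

Euclid: 589 = 2·247 + 95; 247 = 2·95 + 57; 95 = 1·57 + 38; 57 = 1·38 + 19; 38 = 2·19 + 0. Last nonzero remainder: 19.

19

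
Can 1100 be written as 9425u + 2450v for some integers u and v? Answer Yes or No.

Yes

By Bézout, 9425u + 2450v = 1100 has integer solutions iff gcd(9425, 2450) | 1100.
Euclid: 9425 = 3·2450 + 2075; 2450 = 1·2075 + 375; 2075 = 5·375 + 200; 375 = 1·200 + 175; 200 = 1·175 + 25; 175 = 7·25 + 0. gcd = 25; 1100 mod 25 = 0. Yes.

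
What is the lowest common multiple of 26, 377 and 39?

2262

26 = 2 · 13; 377 = 13 · 29; 39 = 3 · 13
lcm takes max exponent of each prime: 2 · 3 · 13 · 29 = 2262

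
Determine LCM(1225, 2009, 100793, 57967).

1225 = 5² · 7²; 2009 = 7² · 41; 100793 = 7² · 11² · 17; 57967 = 7³ · 13²
lcm takes max exponent of each prime: 5² · 7³ · 11² · 13² · 17 · 41 = 122219071975

122219071975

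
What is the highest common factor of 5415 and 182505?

5415 = 3 · 5 · 19²
182505 = 3 · 5 · 23³
Common: 3 · 5 = 15

15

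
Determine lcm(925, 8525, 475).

925 = 5² · 37; 8525 = 5² · 11 · 31; 475 = 5² · 19
lcm takes max exponent of each prime: 5² · 11 · 19 · 31 · 37 = 5993075

5993075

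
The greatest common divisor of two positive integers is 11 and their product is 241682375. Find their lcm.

gcd·lcm = product, so lcm = 241682375/11 = 21971125.

21971125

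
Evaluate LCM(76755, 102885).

526462545

gcd first: 102885 = 1·76755 + 26130; 76755 = 2·26130 + 24495; 26130 = 1·24495 + 1635; 24495 = 14·1635 + 1605; 1635 = 1·1605 + 30; 1605 = 53·30 + 15; 30 = 2·15 + 0 → gcd = 15
lcm = 76755·102885/gcd = 7896938175/15 = 526462545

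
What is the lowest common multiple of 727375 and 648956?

727375 = 5³ · 11 · 23²; 648956 = 2² · 7³ · 11 · 43
max exponents: 2² · 5³ · 7³ · 11 · 23² · 43 = 42912215500

42912215500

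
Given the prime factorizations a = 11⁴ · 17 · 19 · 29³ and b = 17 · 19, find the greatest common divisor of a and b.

323

min exponent per shared prime: 17 · 19 = 323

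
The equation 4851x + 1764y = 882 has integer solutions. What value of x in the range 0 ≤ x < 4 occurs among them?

Reduce mod 1764: 4851x ≡ 882 (mod 1764). With g = gcd(4851, 1764) = 441 dividing 882, divide through: 11x ≡ 2 (mod 4).
Since gcd(11, 4) = 1, x ≡ 2·(11)⁻¹ ≡ 2 (mod 4). Smallest non-negative: 2.

2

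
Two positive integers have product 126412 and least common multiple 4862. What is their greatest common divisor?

26

gcd·lcm = product, so gcd = 126412/4862 = 26.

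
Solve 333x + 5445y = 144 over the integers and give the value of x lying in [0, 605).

Reduce mod 5445: 333x ≡ 144 (mod 5445). With g = gcd(333, 5445) = 9 dividing 144, divide through: 37x ≡ 16 (mod 605).
Since gcd(37, 605) = 1, x ≡ 16·(37)⁻¹ ≡ 213 (mod 605). Smallest non-negative: 213.

213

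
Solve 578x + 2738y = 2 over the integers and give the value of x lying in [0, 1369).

1279

gcd(578, 2738) = 2 (Euclid: 2738 = 4·578 + 426; 578 = 1·426 + 152; 426 = 2·152 + 122; 152 = 1·122 + 30; 122 = 4·30 + 2; 30 = 15·2 + 0), and 2 | 2.
Extended Euclid: 578·(-90) + 2738·(19) = 2. Scale by 1: x₀ = -90.
General solution x = x₀ + 1369t; reducing mod 1369 gives x = 1279 (and y = -270).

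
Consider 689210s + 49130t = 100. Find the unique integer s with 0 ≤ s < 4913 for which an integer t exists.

Euclid: 689210 = 14·49130 + 1390; 49130 = 35·1390 + 480; 1390 = 2·480 + 430; 480 = 1·430 + 50; 430 = 8·50 + 30; 50 = 1·30 + 20; 30 = 1·20 + 10; 20 = 2·10 + 0 → gcd = 10; 100 = 10·10.
Back-substitution yields 689210·(1944) + 49130·(-27271) = 10, so one solution is s = 1944·10 = 19440, t = -27271·10 = -272710.
Solutions in s differ by 49130/10 = 4913; the one in [0, 4913) is 19440 mod 4913 = 4701.

4701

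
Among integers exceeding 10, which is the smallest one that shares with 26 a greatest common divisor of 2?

12

gcd(x, 26) = 2 forces 2 | x; write x = 2s. Then gcd(2s, 2·13) = 2·gcd(s, 13), so need gcd(s, 13) = 1.
2s > 10 gives s ≥ 6. The least s ≥ 6 coprime to 13 is 6, so x = 2·6 = 12.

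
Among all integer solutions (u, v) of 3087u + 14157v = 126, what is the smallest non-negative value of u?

Reduce mod 14157: 3087u ≡ 126 (mod 14157). With g = gcd(3087, 14157) = 9 dividing 126, divide through: 343u ≡ 14 (mod 1573).
Since gcd(343, 1573) = 1, u ≡ 14·(343)⁻¹ ≡ 931 (mod 1573). Smallest non-negative: 931.

931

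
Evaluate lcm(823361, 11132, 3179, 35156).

823361 = 7 · 11 · 17² · 37; 11132 = 2² · 11² · 23; 3179 = 11 · 17²; 35156 = 2² · 11 · 17 · 47
lcm takes max exponent of each prime: 2² · 7 · 11² · 17² · 23 · 37 · 47 = 39162342604

39162342604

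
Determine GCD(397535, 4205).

5

397535 = 5 · 43³
4205 = 5 · 29²
Common: 5 = 5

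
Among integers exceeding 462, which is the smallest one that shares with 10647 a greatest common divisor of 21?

10647 = 21·507. Any k with gcd(k, 10647) = 21 is a multiple of 21, say 21s, with s coprime to 507.
Need s > 462/21, so s ≥ 23. First s ≥ 23 with gcd(s, 507) = 1 is s = 23. Thus k = 21·23 = 483.

483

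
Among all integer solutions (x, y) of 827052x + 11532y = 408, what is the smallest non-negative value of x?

663

Euclid: 827052 = 71·11532 + 8280; 11532 = 1·8280 + 3252; 8280 = 2·3252 + 1776; 3252 = 1·1776 + 1476; 1776 = 1·1476 + 300; 1476 = 4·300 + 276; 300 = 1·276 + 24; 276 = 11·24 + 12; 24 = 2·12 + 0 → gcd = 12; 408 = 12·34.
Back-substitution yields 827052·(-461) + 11532·(33062) = 12, so one solution is x = -461·34 = -15674, y = 33062·34 = 1124108.
Solutions in x differ by 11532/12 = 961; the one in [0, 961) is -15674 mod 961 = 663.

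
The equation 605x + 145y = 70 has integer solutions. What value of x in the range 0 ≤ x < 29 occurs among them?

Reduce mod 145: 605x ≡ 70 (mod 145). With g = gcd(605, 145) = 5 dividing 70, divide through: 121x ≡ 14 (mod 29).
Since gcd(121, 29) = 1, x ≡ 14·(121)⁻¹ ≡ 26 (mod 29). Smallest non-negative: 26.

26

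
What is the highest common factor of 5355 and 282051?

63

5355 = 3² · 5 · 7 · 17
282051 = 3² · 7 · 11² · 37
Common: 3² · 7 = 63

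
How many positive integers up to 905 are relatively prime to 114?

114 = 2·3·19. Inclusion–exclusion on these primes:
905 − ⌊905/2⌋ − ⌊905/3⌋ − ⌊905/19⌋ + ⌊905/6⌋ + ⌊905/38⌋ + ⌊905/57⌋ − ⌊905/114⌋ = 286

286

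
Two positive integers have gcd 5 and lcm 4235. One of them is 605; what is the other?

Using pq = gcd(p,q)·lcm(p,q) = 5·4235 = 21175, we get q = 21175/605 = 35.

35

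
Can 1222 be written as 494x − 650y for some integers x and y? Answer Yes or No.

Yes

gcd(494, 650): 650 = 1·494 + 156; 494 = 3·156 + 26; 156 = 6·26 + 0 → 26
26 divides 1222, so a solution exists.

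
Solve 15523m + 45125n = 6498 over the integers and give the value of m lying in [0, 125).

gcd(15523, 45125) = 361 (Euclid: 45125 = 2·15523 + 14079; 15523 = 1·14079 + 1444; 14079 = 9·1444 + 1083; 1444 = 1·1083 + 361; 1083 = 3·361 + 0), and 361 | 6498.
Extended Euclid: 15523·(32) + 45125·(-11) = 361. Scale by 18: m₀ = 576.
General solution m = m₀ + 125t; reducing mod 125 gives m = 76 (and n = -26).

76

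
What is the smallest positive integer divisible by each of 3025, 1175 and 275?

142175

3025 = 5² · 11²; 1175 = 5² · 47; 275 = 5² · 11
lcm takes max exponent of each prime: 5² · 11² · 47 = 142175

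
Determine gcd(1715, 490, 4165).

245

1715 = 5 · 7³; 490 = 2 · 5 · 7²; 4165 = 5 · 7² · 17
gcd takes min exponent of each prime: 5 · 7² = 245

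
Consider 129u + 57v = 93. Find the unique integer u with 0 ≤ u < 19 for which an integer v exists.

Reduce mod 57: 129u ≡ 93 (mod 57). With g = gcd(129, 57) = 3 dividing 93, divide through: 43u ≡ 31 (mod 19).
Since gcd(43, 19) = 1, u ≡ 31·(43)⁻¹ ≡ 10 (mod 19). Smallest non-negative: 10.

10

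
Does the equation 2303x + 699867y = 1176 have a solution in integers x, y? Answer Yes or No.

gcd(2303, 699867): 699867 = 303·2303 + 2058; 2303 = 1·2058 + 245; 2058 = 8·245 + 98; 245 = 2·98 + 49; 98 = 2·49 + 0 → 49
49 divides 1176, so a solution exists.

Yes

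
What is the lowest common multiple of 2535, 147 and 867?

35898135

2535 = 3 · 5 · 13²; 147 = 3 · 7²; 867 = 3 · 17²
lcm takes max exponent of each prime: 3 · 5 · 7² · 13² · 17² = 35898135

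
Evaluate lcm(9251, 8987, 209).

7558067

lcm(9251, 8987) = 9251·8987/gcd = 83138737/11 = 7558067
lcm(7558067, 209) = 7558067·209/gcd = 1579636003/209 = 7558067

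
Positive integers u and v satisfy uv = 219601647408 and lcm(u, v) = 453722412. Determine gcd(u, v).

484

From gcd × lcm = uv: gcd = 219601647408 / 453722412 = 484.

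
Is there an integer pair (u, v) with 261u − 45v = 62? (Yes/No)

By Bézout, 261u − 45v = 62 has integer solutions iff gcd(261, 45) | 62.
Euclid: 261 = 5·45 + 36; 45 = 1·36 + 9; 36 = 4·9 + 0. gcd = 9; 62 mod 9 = 8. No.

No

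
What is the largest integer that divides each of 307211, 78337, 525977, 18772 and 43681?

gcd(307211, 78337): 307211 = 3·78337 + 72200; 78337 = 1·72200 + 6137; 72200 = 11·6137 + 4693; 6137 = 1·4693 + 1444; 4693 = 3·1444 + 361; 1444 = 4·361 + 0 → 361
gcd(361, 525977): 525977 = 1457·361 + 0 → 361
gcd(361, 18772): 18772 = 52·361 + 0 → 361
gcd(361, 43681): 43681 = 121·361 + 0 → 361

361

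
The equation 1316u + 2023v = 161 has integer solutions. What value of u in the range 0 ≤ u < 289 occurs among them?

57

Reduce mod 2023: 1316u ≡ 161 (mod 2023). With g = gcd(1316, 2023) = 7 dividing 161, divide through: 188u ≡ 23 (mod 289).
Since gcd(188, 289) = 1, u ≡ 23·(188)⁻¹ ≡ 57 (mod 289). Smallest non-negative: 57.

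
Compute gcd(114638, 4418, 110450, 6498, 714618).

114638 = 2 · 31 · 43²; 4418 = 2 · 47²; 110450 = 2 · 5² · 47²; 6498 = 2 · 3² · 19²; 714618 = 2 · 3² · 29 · 37²
gcd takes min exponent of each prime: 2 = 2

2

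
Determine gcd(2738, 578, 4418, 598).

2

2738 = 2 · 37²; 578 = 2 · 17²; 4418 = 2 · 47²; 598 = 2 · 13 · 23
gcd takes min exponent of each prime: 2 = 2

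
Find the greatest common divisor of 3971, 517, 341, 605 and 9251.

3971 = 11 · 19²; 517 = 11 · 47; 341 = 11 · 31; 605 = 5 · 11²; 9251 = 11 · 29²
gcd takes min exponent of each prime: 11 = 11

11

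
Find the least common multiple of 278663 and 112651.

278663 = 7² · 11² · 47; 112651 = 7² · 11² · 19
max exponents: 7² · 11² · 19 · 47 = 5294597

5294597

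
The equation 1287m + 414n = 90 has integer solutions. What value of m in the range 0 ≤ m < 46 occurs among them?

2

Euclid: 1287 = 3·414 + 45; 414 = 9·45 + 9; 45 = 5·9 + 0 → gcd = 9; 90 = 9·10.
Back-substitution yields 1287·(-9) + 414·(28) = 9, so one solution is m = -9·10 = -90, n = 28·10 = 280.
Solutions in m differ by 414/9 = 46; the one in [0, 46) is -90 mod 46 = 2.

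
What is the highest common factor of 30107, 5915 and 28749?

7

gcd(30107, 5915): 30107 = 5·5915 + 532; 5915 = 11·532 + 63; 532 = 8·63 + 28; 63 = 2·28 + 7; 28 = 4·7 + 0 → 7
gcd(7, 28749): 28749 = 4107·7 + 0 → 7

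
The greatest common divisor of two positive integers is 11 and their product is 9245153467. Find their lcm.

840468497

gcd·lcm = product, so lcm = 9245153467/11 = 840468497.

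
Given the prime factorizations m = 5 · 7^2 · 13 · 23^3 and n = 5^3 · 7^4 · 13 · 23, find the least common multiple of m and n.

max exponent per prime: 5^3 · 7^4 · 13 · 23^3 = 47471071375

47471071375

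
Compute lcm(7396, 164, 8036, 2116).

lcm(7396, 164) = 7396·164/gcd = 1212944/4 = 303236
lcm(303236, 8036) = 303236·8036/gcd = 2436804496/164 = 14858564
lcm(14858564, 2116) = 14858564·2116/gcd = 31440721424/4 = 7860180356

7860180356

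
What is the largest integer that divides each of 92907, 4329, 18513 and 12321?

gcd(92907, 4329): 92907 = 21·4329 + 1998; 4329 = 2·1998 + 333; 1998 = 6·333 + 0 → 333
gcd(333, 18513): 18513 = 55·333 + 198; 333 = 1·198 + 135; 198 = 1·135 + 63; 135 = 2·63 + 9; 63 = 7·9 + 0 → 9
gcd(9, 12321): 12321 = 1369·9 + 0 → 9

9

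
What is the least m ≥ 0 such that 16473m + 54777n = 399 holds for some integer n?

gcd(16473, 54777) = 57 (Euclid: 54777 = 3·16473 + 5358; 16473 = 3·5358 + 399; 5358 = 13·399 + 171; 399 = 2·171 + 57; 171 = 3·57 + 0), and 57 | 399.
Extended Euclid: 16473·(276) + 54777·(-83) = 57. Scale by 7: m₀ = 1932.
General solution m = m₀ + 961t; reducing mod 961 gives m = 10 (and n = -3).

10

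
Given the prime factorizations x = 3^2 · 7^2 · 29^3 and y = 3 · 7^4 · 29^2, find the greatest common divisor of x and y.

123627

min exponent per shared prime: 3 · 7^2 · 29^2 = 123627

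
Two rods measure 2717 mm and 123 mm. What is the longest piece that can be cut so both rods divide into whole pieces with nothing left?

Euclid: 2717 = 22·123 + 11; 123 = 11·11 + 2; 11 = 5·2 + 1; 2 = 2·1 + 0. Last nonzero remainder: 1.

1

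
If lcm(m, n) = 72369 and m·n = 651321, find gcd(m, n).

9

From gcd × lcm = mn: gcd = 651321 / 72369 = 9.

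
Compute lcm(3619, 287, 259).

3619 = 7 · 11 · 47; 287 = 7 · 41; 259 = 7 · 37
lcm takes max exponent of each prime: 7 · 11 · 37 · 41 · 47 = 5490023

5490023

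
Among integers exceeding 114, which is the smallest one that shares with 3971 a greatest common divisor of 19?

Multiples of 19 above 114: 19·7, 19·8, … . Need the cofactor coprime to 3971/19 = 209.
Checking s = 7, 8, … the first with gcd(s, 209) = 1 is s = 7, giving 133.

133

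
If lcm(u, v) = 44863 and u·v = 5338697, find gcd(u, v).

From gcd × lcm = uv: gcd = 5338697 / 44863 = 119.

119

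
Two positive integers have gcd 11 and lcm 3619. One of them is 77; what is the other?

517

Using pq = gcd(p,q)·lcm(p,q) = 11·3619 = 39809, we get q = 39809/77 = 517.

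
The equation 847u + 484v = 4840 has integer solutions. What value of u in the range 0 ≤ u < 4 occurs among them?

gcd(847, 484) = 121 (Euclid: 847 = 1·484 + 363; 484 = 1·363 + 121; 363 = 3·121 + 0), and 121 | 4840.
Extended Euclid: 847·(-1) + 484·(2) = 121. Scale by 40: u₀ = -40.
General solution u = u₀ + 4t; reducing mod 4 gives u = 0 (and v = 10).

0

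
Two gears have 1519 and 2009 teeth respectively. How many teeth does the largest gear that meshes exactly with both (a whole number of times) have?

49

Euclid: 2009 = 1·1519 + 490; 1519 = 3·490 + 49; 490 = 10·49 + 0. Last nonzero remainder: 49.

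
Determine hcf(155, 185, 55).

gcd(155, 185): 185 = 1·155 + 30; 155 = 5·30 + 5; 30 = 6·5 + 0 → 5
gcd(5, 55): 55 = 11·5 + 0 → 5

5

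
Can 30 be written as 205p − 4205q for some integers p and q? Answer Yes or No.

By Bézout, 205p − 4205q = 30 has integer solutions iff gcd(205, 4205) | 30.
Euclid: 4205 = 20·205 + 105; 205 = 1·105 + 100; 105 = 1·100 + 5; 100 = 20·5 + 0. gcd = 5; 30 mod 5 = 0. Yes.

Yes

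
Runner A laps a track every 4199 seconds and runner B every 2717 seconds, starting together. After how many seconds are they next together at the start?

gcd first: 4199 = 1·2717 + 1482; 2717 = 1·1482 + 1235; 1482 = 1·1235 + 247; 1235 = 5·247 + 0 → gcd = 247
lcm = 4199·2717/gcd = 11408683/247 = 46189

46189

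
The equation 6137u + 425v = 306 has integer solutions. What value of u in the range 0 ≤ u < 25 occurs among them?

13

Euclid: 6137 = 14·425 + 187; 425 = 2·187 + 51; 187 = 3·51 + 34; 51 = 1·34 + 17; 34 = 2·17 + 0 → gcd = 17; 306 = 17·18.
Back-substitution yields 6137·(-9) + 425·(130) = 17, so one solution is u = -9·18 = -162, v = 130·18 = 2340.
Solutions in u differ by 425/17 = 25; the one in [0, 25) is -162 mod 25 = 13.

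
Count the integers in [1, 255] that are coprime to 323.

Prime factors of 323: 17, 19. Count integers ≤ 255 divisible by none of them.
By inclusion–exclusion: 255 − ⌊255/17⌋ − ⌊255/19⌋ + ⌊255/323⌋ = 227.

227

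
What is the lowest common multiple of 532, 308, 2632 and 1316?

lcm(532, 308) = 532·308/gcd = 163856/28 = 5852
lcm(5852, 2632) = 5852·2632/gcd = 15402464/28 = 550088
lcm(550088, 1316) = 550088·1316/gcd = 723915808/1316 = 550088

550088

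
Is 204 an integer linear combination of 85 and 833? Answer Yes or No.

Yes

By Bézout, 85s − 833t = 204 has integer solutions iff gcd(85, 833) | 204.
Euclid: 833 = 9·85 + 68; 85 = 1·68 + 17; 68 = 4·17 + 0. gcd = 17; 204 mod 17 = 0. Yes.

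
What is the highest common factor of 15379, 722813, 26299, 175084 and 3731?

91

gcd(15379, 722813): 722813 = 47·15379 + 0 → 15379
gcd(15379, 26299): 26299 = 1·15379 + 10920; 15379 = 1·10920 + 4459; 10920 = 2·4459 + 2002; 4459 = 2·2002 + 455; 2002 = 4·455 + 182; 455 = 2·182 + 91; 182 = 2·91 + 0 → 91
gcd(91, 175084): 175084 = 1924·91 + 0 → 91
gcd(91, 3731): 3731 = 41·91 + 0 → 91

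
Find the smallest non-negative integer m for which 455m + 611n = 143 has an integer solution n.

gcd(455, 611) = 13 (Euclid: 611 = 1·455 + 156; 455 = 2·156 + 143; 156 = 1·143 + 13; 143 = 11·13 + 0), and 13 | 143.
Extended Euclid: 455·(-4) + 611·(3) = 13. Scale by 11: m₀ = -44.
General solution m = m₀ + 47t; reducing mod 47 gives m = 3 (and n = -2).

3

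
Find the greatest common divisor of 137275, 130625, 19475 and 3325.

gcd(137275, 130625): 137275 = 1·130625 + 6650; 130625 = 19·6650 + 4275; 6650 = 1·4275 + 2375; 4275 = 1·2375 + 1900; 2375 = 1·1900 + 475; 1900 = 4·475 + 0 → 475
gcd(475, 19475): 19475 = 41·475 + 0 → 475
gcd(475, 3325): 3325 = 7·475 + 0 → 475

475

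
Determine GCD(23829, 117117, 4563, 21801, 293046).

507

23829 = 3 · 13² · 47; 117117 = 3² · 7 · 11 · 13²; 4563 = 3³ · 13²; 21801 = 3 · 13² · 43; 293046 = 2 · 3 · 13² · 17²
gcd takes min exponent of each prime: 3 · 13² = 507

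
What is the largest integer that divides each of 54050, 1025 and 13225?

gcd(54050, 1025): 54050 = 52·1025 + 750; 1025 = 1·750 + 275; 750 = 2·275 + 200; 275 = 1·200 + 75; 200 = 2·75 + 50; 75 = 1·50 + 25; 50 = 2·25 + 0 → 25
gcd(25, 13225): 13225 = 529·25 + 0 → 25

25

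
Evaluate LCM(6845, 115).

gcd first: 6845 = 59·115 + 60; 115 = 1·60 + 55; 60 = 1·55 + 5; 55 = 11·5 + 0 → gcd = 5
lcm = 6845·115/gcd = 787175/5 = 157435

157435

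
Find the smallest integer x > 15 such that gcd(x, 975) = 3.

18

Multiples of 3 above 15: 3·6, 3·7, … . Need the cofactor coprime to 975/3 = 325.
Checking s = 6, 7, … the first with gcd(s, 325) = 1 is s = 6, giving 18.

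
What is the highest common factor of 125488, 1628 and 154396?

125488 = 2⁴ · 11 · 23 · 31; 1628 = 2² · 11 · 37; 154396 = 2² · 11³ · 29
gcd takes min exponent of each prime: 2² · 11 = 44

44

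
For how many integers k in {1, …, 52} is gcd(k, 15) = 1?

28

Prime factors of 15: 3, 5. Count integers ≤ 52 divisible by none of them.
By inclusion–exclusion: 52 − ⌊52/3⌋ − ⌊52/5⌋ + ⌊52/15⌋ = 28.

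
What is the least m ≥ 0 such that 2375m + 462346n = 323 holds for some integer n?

Reduce mod 462346: 2375m ≡ 323 (mod 462346). With g = gcd(2375, 462346) = 19 dividing 323, divide through: 125m ≡ 17 (mod 24334).
Since gcd(125, 24334) = 1, m ≡ 17·(125)⁻¹ ≡ 7203 (mod 24334). Smallest non-negative: 7203.

7203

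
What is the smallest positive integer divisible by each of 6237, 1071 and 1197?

6237 = 3⁴ · 7 · 11; 1071 = 3² · 7 · 17; 1197 = 3² · 7 · 19
lcm takes max exponent of each prime: 3⁴ · 7 · 11 · 17 · 19 = 2014551

2014551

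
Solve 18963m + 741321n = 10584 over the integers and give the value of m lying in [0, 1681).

1447

gcd(18963, 741321) = 441 (Euclid: 741321 = 39·18963 + 1764; 18963 = 10·1764 + 1323; 1764 = 1·1323 + 441; 1323 = 3·441 + 0), and 441 | 10584.
Extended Euclid: 18963·(-430) + 741321·(11) = 441. Scale by 24: m₀ = -10320.
General solution m = m₀ + 1681t; reducing mod 1681 gives m = 1447 (and n = -37).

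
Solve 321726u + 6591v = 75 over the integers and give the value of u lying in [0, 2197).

Euclid: 321726 = 48·6591 + 5358; 6591 = 1·5358 + 1233; 5358 = 4·1233 + 426; 1233 = 2·426 + 381; 426 = 1·381 + 45; 381 = 8·45 + 21; 45 = 2·21 + 3; 21 = 7·3 + 0 → gcd = 3; 75 = 3·25.
Back-substitution yields 321726·(294) + 6591·(-14351) = 3, so one solution is u = 294·25 = 7350, v = -14351·25 = -358775.
Solutions in u differ by 6591/3 = 2197; the one in [0, 2197) is 7350 mod 2197 = 759.

759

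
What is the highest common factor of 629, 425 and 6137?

gcd(629, 425): 629 = 1·425 + 204; 425 = 2·204 + 17; 204 = 12·17 + 0 → 17
gcd(17, 6137): 6137 = 361·17 + 0 → 17

17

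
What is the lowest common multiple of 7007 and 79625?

875875

gcd first: 79625 = 11·7007 + 2548; 7007 = 2·2548 + 1911; 2548 = 1·1911 + 637; 1911 = 3·637 + 0 → gcd = 637
lcm = 7007·79625/gcd = 557932375/637 = 875875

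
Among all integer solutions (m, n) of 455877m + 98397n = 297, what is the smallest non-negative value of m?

gcd(455877, 98397) = 9 (Euclid: 455877 = 4·98397 + 62289; 98397 = 1·62289 + 36108; 62289 = 1·36108 + 26181; 36108 = 1·26181 + 9927; 26181 = 2·9927 + 6327; 9927 = 1·6327 + 3600; 6327 = 1·3600 + 2727; 3600 = 1·2727 + 873; 2727 = 3·873 + 108; 873 = 8·108 + 9; 108 = 12·9 + 0), and 9 | 297.
Extended Euclid: 455877·(-902) + 98397·(4179) = 9. Scale by 33: m₀ = -29766.
General solution m = m₀ + 10933t; reducing mod 10933 gives m = 3033 (and n = -14052).

3033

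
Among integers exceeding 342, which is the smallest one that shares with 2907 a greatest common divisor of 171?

513

2907 = 171·17. Any k with gcd(k, 2907) = 171 is a multiple of 171, say 171s, with s coprime to 17.
Need s > 342/171, so s ≥ 3. First s ≥ 3 with gcd(s, 17) = 1 is s = 3. Thus k = 171·3 = 513.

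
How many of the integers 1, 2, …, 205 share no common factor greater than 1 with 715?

138

Prime factors of 715: 5, 11, 13. Count integers ≤ 205 divisible by none of them.
By inclusion–exclusion: 205 − ⌊205/5⌋ − ⌊205/11⌋ − ⌊205/13⌋ + ⌊205/55⌋ + ⌊205/65⌋ + ⌊205/143⌋ − ⌊205/715⌋ = 138.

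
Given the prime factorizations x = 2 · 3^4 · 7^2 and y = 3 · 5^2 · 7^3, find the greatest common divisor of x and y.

147

min exponent per shared prime: 3 · 7^2 = 147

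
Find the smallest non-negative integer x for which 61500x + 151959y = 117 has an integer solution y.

41108

Euclid: 151959 = 2·61500 + 28959; 61500 = 2·28959 + 3582; 28959 = 8·3582 + 303; 3582 = 11·303 + 249; 303 = 1·249 + 54; 249 = 4·54 + 33; 54 = 1·33 + 21; 33 = 1·21 + 12; 21 = 1·12 + 9; 12 = 1·9 + 3; 9 = 3·3 + 0 → gcd = 3; 117 = 3·39.
Back-substitution yields 61500·(14042) + 151959·(-5683) = 3, so one solution is x = 14042·39 = 547638, y = -5683·39 = -221637.
Solutions in x differ by 151959/3 = 50653; the one in [0, 50653) is 547638 mod 50653 = 41108.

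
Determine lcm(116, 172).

gcd first: 172 = 1·116 + 56; 116 = 2·56 + 4; 56 = 14·4 + 0 → gcd = 4
lcm = 116·172/gcd = 19952/4 = 4988

4988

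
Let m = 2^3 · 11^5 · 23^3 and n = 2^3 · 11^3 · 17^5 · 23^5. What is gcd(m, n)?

min exponent per shared prime: 2^3 · 11^3 · 23^3 = 129554216

129554216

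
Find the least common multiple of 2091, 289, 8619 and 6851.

2091 = 3 · 17 · 41; 289 = 17²; 8619 = 3 · 13² · 17; 6851 = 13 · 17 · 31
lcm takes max exponent of each prime: 3 · 13² · 17² · 31 · 41 = 186230733

186230733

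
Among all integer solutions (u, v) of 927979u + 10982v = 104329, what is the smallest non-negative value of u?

gcd(927979, 10982) = 5491 (Euclid: 927979 = 84·10982 + 5491; 10982 = 2·5491 + 0), and 5491 | 104329.
Extended Euclid: 927979·(1) + 10982·(-84) = 5491. Scale by 19: u₀ = 19.
General solution u = u₀ + 2t; reducing mod 2 gives u = 1 (and v = -75).

1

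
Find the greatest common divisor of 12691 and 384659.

1

Euclid: 384659 = 30·12691 + 3929; 12691 = 3·3929 + 904; 3929 = 4·904 + 313; 904 = 2·313 + 278; 313 = 1·278 + 35; 278 = 7·35 + 33; 35 = 1·33 + 2; 33 = 16·2 + 1; 2 = 2·1 + 0. Last nonzero remainder: 1.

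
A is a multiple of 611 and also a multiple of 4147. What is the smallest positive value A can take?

gcd first: 4147 = 6·611 + 481; 611 = 1·481 + 130; 481 = 3·130 + 91; 130 = 1·91 + 39; 91 = 2·39 + 13; 39 = 3·13 + 0 → gcd = 13
lcm = 611·4147/gcd = 2533817/13 = 194909

194909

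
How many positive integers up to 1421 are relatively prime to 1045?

978

1045 = 5·11·19. Inclusion–exclusion on these primes:
1421 − ⌊1421/5⌋ − ⌊1421/11⌋ − ⌊1421/19⌋ + ⌊1421/55⌋ + ⌊1421/95⌋ + ⌊1421/209⌋ − ⌊1421/1045⌋ = 978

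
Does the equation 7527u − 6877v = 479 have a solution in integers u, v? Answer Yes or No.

gcd(7527, 6877): 7527 = 1·6877 + 650; 6877 = 10·650 + 377; 650 = 1·377 + 273; 377 = 1·273 + 104; 273 = 2·104 + 65; 104 = 1·65 + 39; 65 = 1·39 + 26; 39 = 1·26 + 13; 26 = 2·13 + 0 → 13
13 does not divide 479, so a solution does not exist.

No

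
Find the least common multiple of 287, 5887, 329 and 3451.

lcm(287, 5887) = 287·5887/gcd = 1689569/7 = 241367
lcm(241367, 329) = 241367·329/gcd = 79409743/7 = 11344249
lcm(11344249, 3451) = 11344249·3451/gcd = 39149003299/203 = 192852233

192852233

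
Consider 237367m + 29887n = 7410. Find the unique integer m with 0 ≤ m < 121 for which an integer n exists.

gcd(237367, 29887) = 247 (Euclid: 237367 = 7·29887 + 28158; 29887 = 1·28158 + 1729; 28158 = 16·1729 + 494; 1729 = 3·494 + 247; 494 = 2·247 + 0), and 247 | 7410.
Extended Euclid: 237367·(-52) + 29887·(413) = 247. Scale by 30: m₀ = -1560.
General solution m = m₀ + 121t; reducing mod 121 gives m = 13 (and n = -103).

13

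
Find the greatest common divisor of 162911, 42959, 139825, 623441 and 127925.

gcd(162911, 42959): 162911 = 3·42959 + 34034; 42959 = 1·34034 + 8925; 34034 = 3·8925 + 7259; 8925 = 1·7259 + 1666; 7259 = 4·1666 + 595; 1666 = 2·595 + 476; 595 = 1·476 + 119; 476 = 4·119 + 0 → 119
gcd(119, 139825): 139825 = 1175·119 + 0 → 119
gcd(119, 623441): 623441 = 5239·119 + 0 → 119
gcd(119, 127925): 127925 = 1075·119 + 0 → 119

119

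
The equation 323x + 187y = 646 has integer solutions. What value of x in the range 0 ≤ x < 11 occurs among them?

gcd(323, 187) = 17 (Euclid: 323 = 1·187 + 136; 187 = 1·136 + 51; 136 = 2·51 + 34; 51 = 1·34 + 17; 34 = 2·17 + 0), and 17 | 646.
Extended Euclid: 323·(-4) + 187·(7) = 17. Scale by 38: x₀ = -152.
General solution x = x₀ + 11t; reducing mod 11 gives x = 2 (and y = 0).

2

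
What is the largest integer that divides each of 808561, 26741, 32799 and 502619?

13

808561 = 13 · 37 · 41²; 26741 = 11² · 13 · 17; 32799 = 3 · 13 · 29²; 502619 = 13 · 23 · 41²
gcd takes min exponent of each prime: 13 = 13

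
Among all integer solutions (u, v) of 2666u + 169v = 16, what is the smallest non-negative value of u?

Euclid: 2666 = 15·169 + 131; 169 = 1·131 + 38; 131 = 3·38 + 17; 38 = 2·17 + 4; 17 = 4·4 + 1; 4 = 4·1 + 0 → gcd = 1; 16 = 1·16.
Back-substitution yields 2666·(40) + 169·(-631) = 1, so one solution is u = 40·16 = 640, v = -631·16 = -10096.
Solutions in u differ by 169/1 = 169; the one in [0, 169) is 640 mod 169 = 133.

133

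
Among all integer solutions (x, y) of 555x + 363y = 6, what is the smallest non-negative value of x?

87

gcd(555, 363) = 3 (Euclid: 555 = 1·363 + 192; 363 = 1·192 + 171; 192 = 1·171 + 21; 171 = 8·21 + 3; 21 = 7·3 + 0), and 3 | 6.
Extended Euclid: 555·(-17) + 363·(26) = 3. Scale by 2: x₀ = -34.
General solution x = x₀ + 121t; reducing mod 121 gives x = 87 (and y = -133).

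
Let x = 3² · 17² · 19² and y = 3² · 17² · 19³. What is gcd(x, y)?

938961

min exponent per shared prime: 3² · 17² · 19² = 938961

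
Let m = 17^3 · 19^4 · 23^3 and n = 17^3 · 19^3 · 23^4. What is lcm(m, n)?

179172977975393

max exponent per prime: 17^3 · 19^4 · 23^4 = 179172977975393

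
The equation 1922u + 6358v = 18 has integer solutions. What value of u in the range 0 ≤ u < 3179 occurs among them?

698

Euclid: 6358 = 3·1922 + 592; 1922 = 3·592 + 146; 592 = 4·146 + 8; 146 = 18·8 + 2; 8 = 4·2 + 0 → gcd = 2; 18 = 2·9.
Back-substitution yields 1922·(784) + 6358·(-237) = 2, so one solution is u = 784·9 = 7056, v = -237·9 = -2133.
Solutions in u differ by 6358/2 = 3179; the one in [0, 3179) is 7056 mod 3179 = 698.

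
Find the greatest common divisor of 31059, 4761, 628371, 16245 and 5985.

9

gcd(31059, 4761): 31059 = 6·4761 + 2493; 4761 = 1·2493 + 2268; 2493 = 1·2268 + 225; 2268 = 10·225 + 18; 225 = 12·18 + 9; 18 = 2·9 + 0 → 9
gcd(9, 628371): 628371 = 69819·9 + 0 → 9
gcd(9, 16245): 16245 = 1805·9 + 0 → 9
gcd(9, 5985): 5985 = 665·9 + 0 → 9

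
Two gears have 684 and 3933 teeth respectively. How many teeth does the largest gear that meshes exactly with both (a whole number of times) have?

Euclid: 3933 = 5·684 + 513; 684 = 1·513 + 171; 513 = 3·171 + 0. Last nonzero remainder: 171.

171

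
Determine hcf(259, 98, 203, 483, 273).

7

259 = 7 · 37; 98 = 2 · 7²; 203 = 7 · 29; 483 = 3 · 7 · 23; 273 = 3 · 7 · 13
gcd takes min exponent of each prime: 7 = 7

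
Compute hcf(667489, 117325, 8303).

361

667489 = 19² · 43²; 117325 = 5² · 13 · 19²; 8303 = 19² · 23
gcd takes min exponent of each prime: 19² = 361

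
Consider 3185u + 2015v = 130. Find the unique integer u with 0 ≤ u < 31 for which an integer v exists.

7

gcd(3185, 2015) = 65 (Euclid: 3185 = 1·2015 + 1170; 2015 = 1·1170 + 845; 1170 = 1·845 + 325; 845 = 2·325 + 195; 325 = 1·195 + 130; 195 = 1·130 + 65; 130 = 2·65 + 0), and 65 | 130.
Extended Euclid: 3185·(-12) + 2015·(19) = 65. Scale by 2: u₀ = -24.
General solution u = u₀ + 31t; reducing mod 31 gives u = 7 (and v = -11).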